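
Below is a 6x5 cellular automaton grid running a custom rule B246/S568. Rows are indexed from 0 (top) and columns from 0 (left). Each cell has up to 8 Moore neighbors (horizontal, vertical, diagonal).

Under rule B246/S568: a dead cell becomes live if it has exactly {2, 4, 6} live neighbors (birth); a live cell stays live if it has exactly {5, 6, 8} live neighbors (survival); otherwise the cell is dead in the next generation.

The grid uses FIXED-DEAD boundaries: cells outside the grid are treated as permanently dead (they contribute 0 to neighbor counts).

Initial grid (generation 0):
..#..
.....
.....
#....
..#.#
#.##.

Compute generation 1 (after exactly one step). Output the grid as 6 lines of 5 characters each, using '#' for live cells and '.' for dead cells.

Simulating step by step:
Generation 0 (given above): 7 live cells
Generation 1: 6 live cells
(generation 1 grid is the final answer)

Answer: .....
.....
.....
.#.#.
##.#.
....#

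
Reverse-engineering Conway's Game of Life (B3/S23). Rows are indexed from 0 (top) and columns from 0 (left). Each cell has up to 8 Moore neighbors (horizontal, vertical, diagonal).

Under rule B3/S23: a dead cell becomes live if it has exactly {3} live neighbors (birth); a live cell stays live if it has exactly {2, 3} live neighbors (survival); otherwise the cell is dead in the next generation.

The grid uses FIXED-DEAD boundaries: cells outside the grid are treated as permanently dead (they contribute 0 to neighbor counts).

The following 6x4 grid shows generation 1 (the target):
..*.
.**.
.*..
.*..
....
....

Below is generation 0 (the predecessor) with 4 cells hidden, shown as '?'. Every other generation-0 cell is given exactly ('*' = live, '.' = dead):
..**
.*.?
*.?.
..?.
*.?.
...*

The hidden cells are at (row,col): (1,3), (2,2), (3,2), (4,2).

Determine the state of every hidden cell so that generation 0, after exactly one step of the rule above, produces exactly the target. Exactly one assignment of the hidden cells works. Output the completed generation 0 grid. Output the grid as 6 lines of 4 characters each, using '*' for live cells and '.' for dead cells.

Answer: ..**
.*..
*...
..*.
*...
...*

Derivation:
Hidden generation-0 cells (in order): (1,3), (2,2), (3,2), (4,2).
A hidden cell only influences target cells in its own 3x3 neighborhood. Try each of the 2^4 = 16 assignments, step the completed generation 0 forward once under B3/S23, and compare with the target:
  (1,3)=. (2,2)=. (3,2)=. (4,2)=. -> step gives (2,1)='.' but target has '*' -> reject
  (1,3)=. (2,2)=. (3,2)=. (4,2)=* -> step gives (2,1)='.' but target has '*' -> reject
  (1,3)=. (2,2)=. (3,2)=* (4,2)=. -> step reproduces the target at every cell -> ACCEPT
  (1,3)=. (2,2)=. (3,2)=* (4,2)=* -> step gives (3,1)='.' but target has '*' -> reject
  (1,3)=. (2,2)=* (3,2)=. (4,2)=. -> step gives (1,2)='.' but target has '*' -> reject
  (1,3)=. (2,2)=* (3,2)=. (4,2)=* -> step gives (1,2)='.' but target has '*' -> reject
  (1,3)=. (2,2)=* (3,2)=* (4,2)=. -> step gives (1,2)='.' but target has '*' -> reject
  (1,3)=. (2,2)=* (3,2)=* (4,2)=* -> step gives (1,2)='.' but target has '*' -> reject
  (1,3)=* (2,2)=. (3,2)=. (4,2)=. -> step gives (0,3)='*' but target has '.' -> reject
  (1,3)=* (2,2)=. (3,2)=. (4,2)=* -> step gives (0,3)='*' but target has '.' -> reject
  (1,3)=* (2,2)=. (3,2)=* (4,2)=. -> step gives (0,3)='*' but target has '.' -> reject
  (1,3)=* (2,2)=. (3,2)=* (4,2)=* -> step gives (0,3)='*' but target has '.' -> reject
  (1,3)=* (2,2)=* (3,2)=. (4,2)=. -> step gives (0,3)='*' but target has '.' -> reject
  (1,3)=* (2,2)=* (3,2)=. (4,2)=* -> step gives (0,3)='*' but target has '.' -> reject
  (1,3)=* (2,2)=* (3,2)=* (4,2)=. -> step gives (0,3)='*' but target has '.' -> reject
  (1,3)=* (2,2)=* (3,2)=* (4,2)=* -> step gives (0,3)='*' but target has '.' -> reject
Unique solution: (1,3)=dead, (2,2)=dead, (3,2)=live, (4,2)=dead.
Check: live-neighbor counts of every cell in the completed generation 0:
1221
2232
1321
2301
0222
1110
Applying B3/S23 to generation 0 with these counts gives:
..*.
.**.
.*..
.*..
....
....
which matches the target exactly.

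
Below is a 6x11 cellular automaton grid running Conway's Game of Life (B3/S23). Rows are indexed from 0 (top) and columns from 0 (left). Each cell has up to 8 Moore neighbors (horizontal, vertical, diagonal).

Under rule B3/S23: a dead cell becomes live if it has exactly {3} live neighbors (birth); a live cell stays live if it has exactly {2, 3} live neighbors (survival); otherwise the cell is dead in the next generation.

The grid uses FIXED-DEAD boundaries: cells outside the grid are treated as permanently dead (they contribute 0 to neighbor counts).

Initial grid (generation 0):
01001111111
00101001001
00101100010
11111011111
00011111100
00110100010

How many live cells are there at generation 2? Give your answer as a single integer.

Answer: 19

Derivation:
Simulating step by step:
Generation 0 (given above): 36 live cells
Generation 1: 20 live cells
00011111111
01100001001
00000000000
01000000001
00000000001
00110101100
Generation 2: 19 live cells
00111111111
00111101001
01100000000
00000000000
00100000010
00000000000
Population at generation 2: 19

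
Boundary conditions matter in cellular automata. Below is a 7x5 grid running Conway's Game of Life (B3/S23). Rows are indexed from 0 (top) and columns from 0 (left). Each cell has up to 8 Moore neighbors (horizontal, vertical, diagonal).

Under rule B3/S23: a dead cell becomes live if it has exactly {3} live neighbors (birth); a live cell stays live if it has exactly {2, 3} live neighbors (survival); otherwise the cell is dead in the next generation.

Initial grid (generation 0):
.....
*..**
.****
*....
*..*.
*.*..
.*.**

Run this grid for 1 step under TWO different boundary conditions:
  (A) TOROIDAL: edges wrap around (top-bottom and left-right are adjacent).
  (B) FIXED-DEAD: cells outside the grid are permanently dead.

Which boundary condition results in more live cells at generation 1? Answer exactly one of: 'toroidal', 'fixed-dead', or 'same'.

Under TOROIDAL boundary, generation 1:
..*..
**...
.**..
*....
*....
*.*..
*****
Population = 14

Under FIXED-DEAD boundary, generation 1:
.....
.*..*
***.*
*...*
*....
*.*.*
.***.
Population = 15

Comparison: toroidal=14, fixed-dead=15 -> fixed-dead

Answer: fixed-dead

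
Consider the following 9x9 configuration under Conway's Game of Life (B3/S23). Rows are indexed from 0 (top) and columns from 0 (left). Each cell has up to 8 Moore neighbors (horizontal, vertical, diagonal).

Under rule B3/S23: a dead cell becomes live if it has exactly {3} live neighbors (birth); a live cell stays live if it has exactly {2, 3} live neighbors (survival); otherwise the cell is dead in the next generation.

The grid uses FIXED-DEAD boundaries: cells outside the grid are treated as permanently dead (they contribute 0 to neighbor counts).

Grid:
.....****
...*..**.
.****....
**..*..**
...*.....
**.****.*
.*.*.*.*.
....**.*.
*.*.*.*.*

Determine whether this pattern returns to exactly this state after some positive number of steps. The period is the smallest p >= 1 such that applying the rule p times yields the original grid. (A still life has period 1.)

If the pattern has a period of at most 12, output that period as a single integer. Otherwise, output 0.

Answer: 0

Derivation:
Simulating and comparing each generation to the original:
Gen 0 (original, given above): 36 live cells
Gen 1: 35 live cells, differs from original
Gen 2: 31 live cells, differs from original
Gen 3: 25 live cells, differs from original
Gen 4: 34 live cells, differs from original
Gen 5: 18 live cells, differs from original
Gen 6: 13 live cells, differs from original
Gen 7: 13 live cells, differs from original
Gen 8: 12 live cells, differs from original
Gen 9: 10 live cells, differs from original
Gen 10: 10 live cells, differs from original
Gen 11: 10 live cells, differs from original
Gen 12: 10 live cells, differs from original
No period found within 12 steps.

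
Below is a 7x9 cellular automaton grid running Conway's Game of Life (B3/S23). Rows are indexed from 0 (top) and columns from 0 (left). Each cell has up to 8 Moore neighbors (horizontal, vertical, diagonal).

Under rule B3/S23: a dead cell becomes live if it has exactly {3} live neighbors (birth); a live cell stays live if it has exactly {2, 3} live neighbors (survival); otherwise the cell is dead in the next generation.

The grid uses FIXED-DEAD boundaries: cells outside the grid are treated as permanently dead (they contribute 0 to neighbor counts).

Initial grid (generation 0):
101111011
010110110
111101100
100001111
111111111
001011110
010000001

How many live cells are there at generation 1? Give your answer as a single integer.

Simulating step by step:
Generation 0 (given above): 39 live cells
Generation 1: 16 live cells
011001011
000000001
100100001
000000001
101000000
100000000
000001110
Population at generation 1: 16

Answer: 16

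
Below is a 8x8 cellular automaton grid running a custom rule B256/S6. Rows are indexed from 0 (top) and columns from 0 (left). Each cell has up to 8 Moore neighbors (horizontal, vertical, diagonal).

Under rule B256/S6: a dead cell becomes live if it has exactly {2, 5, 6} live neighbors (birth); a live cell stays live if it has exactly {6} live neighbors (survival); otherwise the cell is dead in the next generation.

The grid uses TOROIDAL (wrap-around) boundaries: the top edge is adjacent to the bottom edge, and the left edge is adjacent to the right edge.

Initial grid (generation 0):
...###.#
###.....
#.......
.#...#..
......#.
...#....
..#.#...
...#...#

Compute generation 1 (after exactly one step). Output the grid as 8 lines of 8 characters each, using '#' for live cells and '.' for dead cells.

Simulating step by step:
Generation 0 (given above): 16 live cells
Generation 1: 15 live cells
(generation 1 grid is the final answer)

Answer: ........
.....##.
.#.....#
#.....##
..#.##..
..#.##..
........
#...#...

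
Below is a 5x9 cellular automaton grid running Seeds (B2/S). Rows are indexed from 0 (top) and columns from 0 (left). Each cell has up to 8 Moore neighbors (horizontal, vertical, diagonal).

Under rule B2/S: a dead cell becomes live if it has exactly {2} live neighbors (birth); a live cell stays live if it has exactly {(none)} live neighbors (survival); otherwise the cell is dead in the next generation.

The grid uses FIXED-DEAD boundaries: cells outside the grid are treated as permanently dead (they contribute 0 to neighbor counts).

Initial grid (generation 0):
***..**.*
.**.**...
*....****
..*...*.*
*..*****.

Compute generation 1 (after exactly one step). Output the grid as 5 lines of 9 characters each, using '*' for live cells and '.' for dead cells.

Simulating step by step:
Generation 0 (given above): 24 live cells
Generation 1: 5 live cells
(generation 1 grid is the final answer)

Answer: .......*.
.........
.........
*........
.**.....*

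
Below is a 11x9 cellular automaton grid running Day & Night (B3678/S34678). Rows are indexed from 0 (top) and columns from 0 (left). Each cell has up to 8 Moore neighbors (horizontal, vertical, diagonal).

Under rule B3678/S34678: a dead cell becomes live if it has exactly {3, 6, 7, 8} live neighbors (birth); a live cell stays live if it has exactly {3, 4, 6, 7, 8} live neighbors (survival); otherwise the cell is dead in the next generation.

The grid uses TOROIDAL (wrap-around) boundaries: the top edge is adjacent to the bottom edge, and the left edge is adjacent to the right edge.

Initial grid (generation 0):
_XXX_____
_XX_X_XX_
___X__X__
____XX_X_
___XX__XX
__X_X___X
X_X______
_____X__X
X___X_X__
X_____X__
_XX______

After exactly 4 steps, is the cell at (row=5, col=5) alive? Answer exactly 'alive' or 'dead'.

Answer: dead

Derivation:
Simulating step by step:
Generation 0 (given above): 31 live cells
Generation 1: 33 live cells
X_XX_____
_X___X___
__XX__X__
____XX_XX
___XX_XXX
XX_____XX
_X_X____X
XX_______
_______XX
_____X___
XXXX_____
Generation 2: 35 live cells
XX_XX____
_X__X____
______XX_
__X_XX__X
____X_XXX
___XX_X__
XX_____XX
X_X____X_
X________
XXX_____X
_XXXX____
Generation 3: 40 live cells
XXX_XX___
X_XX_X___
___XX____
___X_X_XX
____XXXX_
______XX_
XXXX__XXX
X_______X
XXX______
X_X______
XXX_X___X
Generation 4: 38 live cells
_X_XXX___
__X_XX___
___X_XX_X
___XXX_X_
____XXX__
XXXXX_XX_
XX____X__
XX_X_____
X________
_XX______
_XX__X__X

Cell (5,5) at generation 4: 0 -> dead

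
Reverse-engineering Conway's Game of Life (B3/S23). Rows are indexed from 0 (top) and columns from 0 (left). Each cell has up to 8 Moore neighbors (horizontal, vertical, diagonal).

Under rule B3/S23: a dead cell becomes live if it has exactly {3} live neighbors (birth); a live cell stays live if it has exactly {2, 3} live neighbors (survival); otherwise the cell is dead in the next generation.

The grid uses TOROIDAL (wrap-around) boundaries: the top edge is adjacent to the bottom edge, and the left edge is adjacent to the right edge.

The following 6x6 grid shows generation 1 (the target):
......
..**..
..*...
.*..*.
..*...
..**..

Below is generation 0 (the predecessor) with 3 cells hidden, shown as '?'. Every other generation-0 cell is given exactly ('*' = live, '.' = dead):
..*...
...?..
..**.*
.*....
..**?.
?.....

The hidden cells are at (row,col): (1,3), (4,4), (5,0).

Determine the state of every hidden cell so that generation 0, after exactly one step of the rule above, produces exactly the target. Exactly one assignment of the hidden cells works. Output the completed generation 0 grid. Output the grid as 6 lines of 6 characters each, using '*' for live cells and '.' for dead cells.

Hidden generation-0 cells (in order): (1,3), (4,4), (5,0).
A hidden cell only influences target cells in its own 3x3 neighborhood. Try each of the 2^3 = 8 assignments, step the completed generation 0 forward once under B3/S23, and compare with the target:
  (1,3)=. (4,4)=. (5,0)=. -> step reproduces the target at every cell -> ACCEPT
  (1,3)=. (4,4)=. (5,0)=* -> step gives (4,1)='*' but target has '.' -> reject
  (1,3)=. (4,4)=* (5,0)=. -> step gives (3,4)='.' but target has '*' -> reject
  (1,3)=. (4,4)=* (5,0)=* -> step gives (3,4)='.' but target has '*' -> reject
  (1,3)=* (4,4)=. (5,0)=. -> step gives (1,2)='.' but target has '*' -> reject
  (1,3)=* (4,4)=. (5,0)=* -> step gives (1,2)='.' but target has '*' -> reject
  (1,3)=* (4,4)=* (5,0)=. -> step gives (1,2)='.' but target has '*' -> reject
  (1,3)=* (4,4)=* (5,0)=* -> step gives (1,2)='.' but target has '*' -> reject
Unique solution: (1,3)=dead, (4,4)=dead, (5,0)=dead.
Check: live-neighbor counts of every cell in the completed generation 0:
010100
123321
222120
225431
122110
023310
Applying B3/S23 to generation 0 with these counts gives:
......
..**..
..*...
.*..*.
..*...
..**..
which matches the target exactly.

Answer: ..*...
......
..**.*
.*....
..**..
......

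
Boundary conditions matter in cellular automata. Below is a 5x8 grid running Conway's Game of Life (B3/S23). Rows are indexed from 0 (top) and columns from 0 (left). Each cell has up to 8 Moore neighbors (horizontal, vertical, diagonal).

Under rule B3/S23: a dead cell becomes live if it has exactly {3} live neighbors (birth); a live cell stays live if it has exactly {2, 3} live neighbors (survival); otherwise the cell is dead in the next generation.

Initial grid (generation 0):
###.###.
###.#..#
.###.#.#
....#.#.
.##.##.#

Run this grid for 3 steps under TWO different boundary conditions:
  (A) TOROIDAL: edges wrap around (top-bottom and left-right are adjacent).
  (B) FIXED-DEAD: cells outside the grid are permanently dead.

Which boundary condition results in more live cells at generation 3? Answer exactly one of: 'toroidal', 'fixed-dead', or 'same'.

Under TOROIDAL boundary, generation 3:
........
........
.......#
.......#
........
Population = 2

Under FIXED-DEAD boundary, generation 3:
.....##.
.....#.#
......##
.....#.#
.....##.
Population = 10

Comparison: toroidal=2, fixed-dead=10 -> fixed-dead

Answer: fixed-dead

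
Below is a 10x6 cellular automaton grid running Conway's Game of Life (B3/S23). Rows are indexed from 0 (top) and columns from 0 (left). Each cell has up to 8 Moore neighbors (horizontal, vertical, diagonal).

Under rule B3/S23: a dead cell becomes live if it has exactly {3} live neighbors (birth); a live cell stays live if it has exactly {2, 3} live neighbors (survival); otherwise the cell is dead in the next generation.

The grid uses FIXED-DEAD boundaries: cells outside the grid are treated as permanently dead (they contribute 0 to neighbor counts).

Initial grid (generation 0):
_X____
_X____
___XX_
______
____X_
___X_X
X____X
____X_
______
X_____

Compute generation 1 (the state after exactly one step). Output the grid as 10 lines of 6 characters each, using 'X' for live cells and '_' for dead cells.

Answer: ______
__X___
______
___XX_
____X_
_____X
_____X
______
______
______

Derivation:
Simulating step by step:
Generation 0 (given above): 11 live cells
Generation 1: 6 live cells
(generation 1 grid is the final answer)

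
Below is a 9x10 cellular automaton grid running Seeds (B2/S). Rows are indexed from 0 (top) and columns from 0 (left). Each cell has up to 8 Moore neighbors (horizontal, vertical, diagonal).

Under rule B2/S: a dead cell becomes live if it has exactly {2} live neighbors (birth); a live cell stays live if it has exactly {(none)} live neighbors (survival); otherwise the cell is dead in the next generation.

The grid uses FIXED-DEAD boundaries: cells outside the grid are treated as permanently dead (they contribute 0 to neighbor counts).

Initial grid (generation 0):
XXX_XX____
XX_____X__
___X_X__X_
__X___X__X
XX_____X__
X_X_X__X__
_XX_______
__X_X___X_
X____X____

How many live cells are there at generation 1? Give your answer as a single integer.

Answer: 23

Derivation:
Simulating step by step:
Generation 0 (given above): 28 live cells
Generation 1: 23 live cells
___X__X___
________X_
X___X____X
X__XXX____
_____X____
______X_X_
X___XX_XX_
X____X____
_X_XX_____
Population at generation 1: 23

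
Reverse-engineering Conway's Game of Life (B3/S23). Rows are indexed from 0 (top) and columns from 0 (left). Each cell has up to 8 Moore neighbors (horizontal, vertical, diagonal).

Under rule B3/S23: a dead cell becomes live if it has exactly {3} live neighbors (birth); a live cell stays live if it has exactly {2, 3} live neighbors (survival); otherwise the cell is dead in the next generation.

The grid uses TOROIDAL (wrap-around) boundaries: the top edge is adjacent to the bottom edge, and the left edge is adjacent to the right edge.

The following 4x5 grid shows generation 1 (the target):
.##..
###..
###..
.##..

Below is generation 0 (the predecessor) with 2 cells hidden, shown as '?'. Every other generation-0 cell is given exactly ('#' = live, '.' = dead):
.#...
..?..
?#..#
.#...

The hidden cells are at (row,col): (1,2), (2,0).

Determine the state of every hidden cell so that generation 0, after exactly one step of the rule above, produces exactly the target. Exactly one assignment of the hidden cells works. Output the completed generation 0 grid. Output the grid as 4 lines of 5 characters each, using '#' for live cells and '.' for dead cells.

Hidden generation-0 cells (in order): (1,2), (2,0).
A hidden cell only influences target cells in its own 3x3 neighborhood. Try each of the 2^2 = 4 assignments, step the completed generation 0 forward once under B3/S23, and compare with the target:
  (1,2)=. (2,0)=. -> step gives (0,1)='.' but target has '#' -> reject
  (1,2)=. (2,0)=# -> step gives (0,1)='.' but target has '#' -> reject
  (1,2)=# (2,0)=. -> step reproduces the target at every cell -> ACCEPT
  (1,2)=# (2,0)=# -> step gives (1,0)='.' but target has '#' -> reject
Unique solution: (1,2)=live, (2,0)=dead.
Check: live-neighbor counts of every cell in the completed generation 0:
22310
33221
32320
42311
Applying B3/S23 to generation 0 with these counts gives:
.##..
###..
###..
.##..
which matches the target exactly.

Answer: .#...
..#..
.#..#
.#...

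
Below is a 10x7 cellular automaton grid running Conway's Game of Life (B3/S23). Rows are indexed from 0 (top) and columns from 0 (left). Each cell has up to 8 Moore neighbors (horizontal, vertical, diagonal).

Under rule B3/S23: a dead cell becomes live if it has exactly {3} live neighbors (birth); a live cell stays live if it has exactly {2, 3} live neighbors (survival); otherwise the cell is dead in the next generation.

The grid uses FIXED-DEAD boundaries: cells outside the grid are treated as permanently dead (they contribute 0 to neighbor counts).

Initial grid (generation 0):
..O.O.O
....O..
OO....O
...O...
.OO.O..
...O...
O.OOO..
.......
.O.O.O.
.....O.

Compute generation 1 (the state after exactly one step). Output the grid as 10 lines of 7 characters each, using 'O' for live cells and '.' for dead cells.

Simulating step by step:
Generation 0 (given above): 20 live cells
Generation 1: 14 live cells
(generation 1 grid is the final answer)

Answer: ...O.O.
.O.O...
.......
O..O...
..O.O..
.......
..OOO..
.O.....
....O..
....O..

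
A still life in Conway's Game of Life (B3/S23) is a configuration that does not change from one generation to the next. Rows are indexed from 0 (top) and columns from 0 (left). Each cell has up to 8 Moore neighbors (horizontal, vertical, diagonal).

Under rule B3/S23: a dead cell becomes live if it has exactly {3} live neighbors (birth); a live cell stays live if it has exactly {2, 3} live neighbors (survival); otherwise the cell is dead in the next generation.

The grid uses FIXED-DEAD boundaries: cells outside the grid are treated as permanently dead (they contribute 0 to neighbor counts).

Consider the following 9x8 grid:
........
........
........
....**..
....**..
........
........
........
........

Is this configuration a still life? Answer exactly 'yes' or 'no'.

Compute generation 1 and compare to generation 0 (given above):
Generation 1:
........
........
........
....**..
....**..
........
........
........
........
The grids are IDENTICAL -> still life.

Answer: yes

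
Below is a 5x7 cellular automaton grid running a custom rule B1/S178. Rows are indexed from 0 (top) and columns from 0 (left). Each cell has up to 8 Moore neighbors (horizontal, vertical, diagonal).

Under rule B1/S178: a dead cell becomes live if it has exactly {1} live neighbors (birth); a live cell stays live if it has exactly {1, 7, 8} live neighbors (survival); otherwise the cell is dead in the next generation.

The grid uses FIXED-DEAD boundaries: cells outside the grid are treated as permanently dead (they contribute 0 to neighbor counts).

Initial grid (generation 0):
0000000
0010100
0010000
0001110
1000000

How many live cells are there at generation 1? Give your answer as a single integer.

Answer: 13

Derivation:
Simulating step by step:
Generation 0 (given above): 7 live cells
Generation 1: 13 live cells
0110110
0010010
0000001
1000011
0110001
Population at generation 1: 13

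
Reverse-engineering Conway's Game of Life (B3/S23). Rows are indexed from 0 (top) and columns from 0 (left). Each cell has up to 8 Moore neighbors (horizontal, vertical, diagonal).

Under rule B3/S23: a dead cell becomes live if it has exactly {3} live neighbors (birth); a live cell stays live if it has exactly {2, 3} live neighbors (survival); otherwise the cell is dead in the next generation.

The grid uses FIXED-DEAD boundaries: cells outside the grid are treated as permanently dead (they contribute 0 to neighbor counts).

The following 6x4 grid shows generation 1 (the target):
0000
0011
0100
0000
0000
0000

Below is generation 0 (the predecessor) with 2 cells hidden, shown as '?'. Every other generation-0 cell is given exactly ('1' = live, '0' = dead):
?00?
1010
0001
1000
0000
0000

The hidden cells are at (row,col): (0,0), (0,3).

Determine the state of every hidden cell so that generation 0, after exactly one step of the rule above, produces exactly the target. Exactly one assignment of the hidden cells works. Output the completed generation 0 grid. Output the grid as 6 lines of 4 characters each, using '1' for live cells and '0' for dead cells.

Answer: 0001
1010
0001
1000
0000
0000

Derivation:
Hidden generation-0 cells (in order): (0,0), (0,3).
A hidden cell only influences target cells in its own 3x3 neighborhood. Try each of the 2^2 = 4 assignments, step the completed generation 0 forward once under B3/S23, and compare with the target:
  (0,0)=0 (0,3)=0 -> step gives (1,2)='0' but target has '1' -> reject
  (0,0)=0 (0,3)=1 -> step reproduces the target at every cell -> ACCEPT
  (0,0)=1 (0,3)=0 -> step gives (0,1)='1' but target has '0' -> reject
  (0,0)=1 (0,3)=1 -> step gives (0,1)='1' but target has '0' -> reject
Unique solution: (0,0)=dead, (0,3)=live.
Check: live-neighbor counts of every cell in the completed generation 0:
1221
0223
2321
0111
1100
0000
Applying B3/S23 to generation 0 with these counts gives:
0000
0011
0100
0000
0000
0000
which matches the target exactly.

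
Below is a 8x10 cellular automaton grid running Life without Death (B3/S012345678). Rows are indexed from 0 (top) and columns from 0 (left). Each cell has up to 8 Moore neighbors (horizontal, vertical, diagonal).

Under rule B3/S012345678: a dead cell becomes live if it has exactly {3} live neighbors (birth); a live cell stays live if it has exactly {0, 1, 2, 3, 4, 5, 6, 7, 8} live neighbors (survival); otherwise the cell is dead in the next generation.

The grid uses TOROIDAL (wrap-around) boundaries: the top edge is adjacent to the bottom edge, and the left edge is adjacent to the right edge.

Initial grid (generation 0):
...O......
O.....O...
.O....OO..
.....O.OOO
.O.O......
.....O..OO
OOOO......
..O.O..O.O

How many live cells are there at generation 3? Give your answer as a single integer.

Answer: 54

Derivation:
Simulating step by step:
Generation 0 (given above): 23 live cells
Generation 1: 37 live cells
...O......
O.....OO..
OO...OOO.O
O.O..O.OOO
OO.OO.OO..
...OOO..OO
OOOOO.....
O.O.O..O.O
Generation 2: 50 live cells
OO.O..OOOO
OO...OOOOO
OO...OOO.O
O.OO.O.OOO
OO.OO.OO..
...OOOOOOO
OOOOO.....
O.O.O..O.O
Generation 3: 54 live cells
OO.OO.OOOO
OO..OOOOOO
OO...OOO.O
O.OO.O.OOO
OO.OO.OO..
...OOOOOOO
OOOOO.....
O.O.OOOO.O
Population at generation 3: 54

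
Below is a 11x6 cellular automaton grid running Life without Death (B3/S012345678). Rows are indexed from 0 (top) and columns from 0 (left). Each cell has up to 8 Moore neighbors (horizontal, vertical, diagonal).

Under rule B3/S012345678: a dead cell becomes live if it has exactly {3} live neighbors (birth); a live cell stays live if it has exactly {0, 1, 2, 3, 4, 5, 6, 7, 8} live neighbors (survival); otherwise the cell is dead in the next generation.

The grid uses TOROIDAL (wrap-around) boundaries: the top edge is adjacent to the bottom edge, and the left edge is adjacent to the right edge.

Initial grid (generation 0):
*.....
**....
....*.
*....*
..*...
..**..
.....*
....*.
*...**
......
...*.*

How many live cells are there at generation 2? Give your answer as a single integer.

Simulating step by step:
Generation 0 (given above): 16 live cells
Generation 1: 26 live cells
**...*
**...*
.*..*.
*....*
.***..
..**..
...***
*...*.
*...**
*.....
...*.*
Generation 2: 38 live cells
***..*
***.**
.*..*.
*..***
*****.
.***..
..****
*...*.
**..**
*.....
.*.***
Population at generation 2: 38

Answer: 38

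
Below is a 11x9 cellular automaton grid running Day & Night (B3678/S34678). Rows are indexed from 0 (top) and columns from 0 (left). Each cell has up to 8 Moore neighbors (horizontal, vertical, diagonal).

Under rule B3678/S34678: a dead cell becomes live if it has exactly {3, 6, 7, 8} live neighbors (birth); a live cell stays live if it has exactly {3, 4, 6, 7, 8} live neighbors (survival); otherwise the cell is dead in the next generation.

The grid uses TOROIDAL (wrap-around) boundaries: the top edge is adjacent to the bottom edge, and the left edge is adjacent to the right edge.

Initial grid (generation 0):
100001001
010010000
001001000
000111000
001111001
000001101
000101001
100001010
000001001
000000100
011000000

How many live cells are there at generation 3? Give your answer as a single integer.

Simulating step by step:
Generation 0 (given above): 29 live cells
Generation 1: 21 live cells
101000000
100001000
000001000
000011100
000110010
101011100
100001001
000000000
000000010
000000000
100000000
Generation 2: 20 live cells
000000001
010000000
000001000
000111100
000101000
010011110
010011100
000000001
000000000
000000000
010000000
Generation 3: 18 live cells
100000000
000000000
000001100
000001100
001111110
001101000
100010100
000001000
000000000
000000000
000000000
Population at generation 3: 18

Answer: 18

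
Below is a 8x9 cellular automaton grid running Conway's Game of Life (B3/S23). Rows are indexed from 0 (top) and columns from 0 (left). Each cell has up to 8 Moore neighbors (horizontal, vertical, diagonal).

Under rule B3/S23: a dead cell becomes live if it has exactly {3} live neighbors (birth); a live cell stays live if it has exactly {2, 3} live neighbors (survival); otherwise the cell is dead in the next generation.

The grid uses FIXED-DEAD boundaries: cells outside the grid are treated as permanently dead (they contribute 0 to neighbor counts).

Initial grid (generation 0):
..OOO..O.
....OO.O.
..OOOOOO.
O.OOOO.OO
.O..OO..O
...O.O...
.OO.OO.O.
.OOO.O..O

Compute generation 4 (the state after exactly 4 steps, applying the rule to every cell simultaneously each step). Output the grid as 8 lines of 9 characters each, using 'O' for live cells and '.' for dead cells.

Simulating step by step:
Generation 0 (given above): 36 live cells
Generation 1: 20 live cells
...OOOO..
.......OO
.OO......
........O
.O.....OO
.O.O.....
.O...O...
.O.O.OO..
Generation 2: 29 live cells
....OOOO.
..OOOOOO.
.......OO
.OO....OO
..O....OO
OO.......
OO...OO..
..O.OOO..
Generation 3: 23 live cells
.......O.
...O.....
.O..OO...
.OO...O..
O.O....OO
O.O...OO.
O.O.O.O..
.O..O.O..
Generation 4: 25 live cells
(generation 4 grid is the final answer)

Answer: .........
....O....
.O.OOO...
O.OO.OOO.
O.OO....O
O.O..OO.O
O.O...O..
.O.O.....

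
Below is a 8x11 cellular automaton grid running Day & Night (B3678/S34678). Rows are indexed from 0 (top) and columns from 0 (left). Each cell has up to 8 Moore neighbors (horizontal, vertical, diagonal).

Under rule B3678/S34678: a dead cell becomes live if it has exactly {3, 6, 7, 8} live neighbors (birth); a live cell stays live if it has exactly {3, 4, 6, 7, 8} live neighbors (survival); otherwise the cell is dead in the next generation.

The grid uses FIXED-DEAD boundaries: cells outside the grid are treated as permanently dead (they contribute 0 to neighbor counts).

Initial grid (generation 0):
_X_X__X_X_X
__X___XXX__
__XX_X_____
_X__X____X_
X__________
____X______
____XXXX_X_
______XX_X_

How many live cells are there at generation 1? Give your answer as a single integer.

Simulating step by step:
Generation 0 (given above): 25 live cells
Generation 1: 24 live cells
__X______X_
_XX_XXXX_X_
_XXXX_XXX__
__XX_______
___________
______X____
_____XXX___
______XX___
Population at generation 1: 24

Answer: 24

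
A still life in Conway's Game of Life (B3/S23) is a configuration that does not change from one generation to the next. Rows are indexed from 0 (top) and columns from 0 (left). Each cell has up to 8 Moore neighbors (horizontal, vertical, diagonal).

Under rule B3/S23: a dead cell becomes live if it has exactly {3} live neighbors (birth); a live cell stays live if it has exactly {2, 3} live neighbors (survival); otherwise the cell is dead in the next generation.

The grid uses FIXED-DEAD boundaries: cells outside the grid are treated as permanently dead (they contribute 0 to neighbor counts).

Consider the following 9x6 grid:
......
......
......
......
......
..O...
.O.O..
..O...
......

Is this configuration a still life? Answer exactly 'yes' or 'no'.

Compute generation 1 and compare to generation 0 (given above):
Generation 1:
......
......
......
......
......
..O...
.O.O..
..O...
......
The grids are IDENTICAL -> still life.

Answer: yes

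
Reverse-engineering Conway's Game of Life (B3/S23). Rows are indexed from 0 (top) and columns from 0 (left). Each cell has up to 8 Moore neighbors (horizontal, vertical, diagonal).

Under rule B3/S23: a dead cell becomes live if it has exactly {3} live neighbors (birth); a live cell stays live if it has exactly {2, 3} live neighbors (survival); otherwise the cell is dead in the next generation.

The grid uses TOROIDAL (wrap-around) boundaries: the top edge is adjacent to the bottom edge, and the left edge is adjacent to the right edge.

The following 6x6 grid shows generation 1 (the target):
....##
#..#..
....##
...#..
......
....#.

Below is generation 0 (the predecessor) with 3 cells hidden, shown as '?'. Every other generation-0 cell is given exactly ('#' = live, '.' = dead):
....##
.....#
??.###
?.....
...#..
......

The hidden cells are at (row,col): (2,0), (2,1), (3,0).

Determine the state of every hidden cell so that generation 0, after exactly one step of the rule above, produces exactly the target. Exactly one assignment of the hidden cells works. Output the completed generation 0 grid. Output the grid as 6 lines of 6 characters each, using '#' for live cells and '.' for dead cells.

Hidden generation-0 cells (in order): (2,0), (2,1), (3,0).
A hidden cell only influences target cells in its own 3x3 neighborhood. Try each of the 2^3 = 8 assignments, step the completed generation 0 forward once under B3/S23, and compare with the target:
  (2,0)=. (2,1)=. (3,0)=. -> step reproduces the target at every cell -> ACCEPT
  (2,0)=. (2,1)=. (3,0)=# -> step gives (2,0)='#' but target has '.' -> reject
  (2,0)=. (2,1)=# (3,0)=. -> step gives (1,0)='.' but target has '#' -> reject
  (2,0)=. (2,1)=# (3,0)=# -> step gives (1,0)='.' but target has '#' -> reject
  (2,0)=# (2,1)=. (3,0)=. -> step gives (1,0)='.' but target has '#' -> reject
  (2,0)=# (2,1)=. (3,0)=# -> step gives (1,0)='.' but target has '#' -> reject
  (2,0)=# (2,1)=# (3,0)=. -> step gives (1,0)='.' but target has '#' -> reject
  (2,0)=# (2,1)=# (3,0)=# -> step gives (1,0)='.' but target has '#' -> reject
Unique solution: (2,0)=dead, (2,1)=dead, (3,0)=dead.
Check: live-neighbor counts of every cell in the completed generation 0:
200122
301364
201132
102342
001010
101232
Applying B3/S23 to generation 0 with these counts gives:
....##
#..#..
....##
...#..
......
....#.
which matches the target exactly.

Answer: ....##
.....#
...###
......
...#..
......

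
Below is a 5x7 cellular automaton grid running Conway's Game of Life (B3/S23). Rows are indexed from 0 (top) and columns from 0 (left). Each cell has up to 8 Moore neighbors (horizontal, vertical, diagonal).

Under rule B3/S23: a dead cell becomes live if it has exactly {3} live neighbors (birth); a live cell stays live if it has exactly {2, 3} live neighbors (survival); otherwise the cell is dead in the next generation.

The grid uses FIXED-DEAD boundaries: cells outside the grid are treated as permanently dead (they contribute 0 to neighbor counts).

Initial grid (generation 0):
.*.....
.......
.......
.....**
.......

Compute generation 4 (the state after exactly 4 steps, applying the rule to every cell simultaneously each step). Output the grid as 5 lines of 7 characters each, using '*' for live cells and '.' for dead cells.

Simulating step by step:
Generation 0 (given above): 3 live cells
Generation 1: 0 live cells
.......
.......
.......
.......
.......
Generation 2: 0 live cells
.......
.......
.......
.......
.......
Generation 3: 0 live cells
.......
.......
.......
.......
.......
Generation 4: 0 live cells
(generation 4 grid is the final answer)

Answer: .......
.......
.......
.......
.......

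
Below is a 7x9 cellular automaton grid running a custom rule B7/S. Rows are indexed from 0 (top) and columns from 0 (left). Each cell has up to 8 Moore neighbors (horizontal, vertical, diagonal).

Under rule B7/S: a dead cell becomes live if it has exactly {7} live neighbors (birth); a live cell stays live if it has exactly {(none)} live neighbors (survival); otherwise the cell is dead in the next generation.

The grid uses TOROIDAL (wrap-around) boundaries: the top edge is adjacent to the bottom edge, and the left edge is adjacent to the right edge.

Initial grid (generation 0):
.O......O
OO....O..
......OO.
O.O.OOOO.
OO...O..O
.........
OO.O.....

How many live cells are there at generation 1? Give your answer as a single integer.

Simulating step by step:
Generation 0 (given above): 20 live cells
Generation 1: 0 live cells
.........
.........
.........
.........
.........
.........
.........
Population at generation 1: 0

Answer: 0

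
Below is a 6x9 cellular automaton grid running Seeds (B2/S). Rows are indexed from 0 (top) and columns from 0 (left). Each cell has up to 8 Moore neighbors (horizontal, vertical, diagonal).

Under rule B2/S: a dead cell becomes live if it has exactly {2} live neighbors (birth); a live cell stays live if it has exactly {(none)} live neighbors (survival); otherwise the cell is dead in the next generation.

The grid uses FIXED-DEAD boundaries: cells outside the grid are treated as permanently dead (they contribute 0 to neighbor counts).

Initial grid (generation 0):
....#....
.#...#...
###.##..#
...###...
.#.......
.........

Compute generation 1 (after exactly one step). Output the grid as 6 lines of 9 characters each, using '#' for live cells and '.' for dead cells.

Answer: .....#...
......#..
.........
......#..
..##.#...
.........

Derivation:
Simulating step by step:
Generation 0 (given above): 13 live cells
Generation 1: 6 live cells
(generation 1 grid is the final answer)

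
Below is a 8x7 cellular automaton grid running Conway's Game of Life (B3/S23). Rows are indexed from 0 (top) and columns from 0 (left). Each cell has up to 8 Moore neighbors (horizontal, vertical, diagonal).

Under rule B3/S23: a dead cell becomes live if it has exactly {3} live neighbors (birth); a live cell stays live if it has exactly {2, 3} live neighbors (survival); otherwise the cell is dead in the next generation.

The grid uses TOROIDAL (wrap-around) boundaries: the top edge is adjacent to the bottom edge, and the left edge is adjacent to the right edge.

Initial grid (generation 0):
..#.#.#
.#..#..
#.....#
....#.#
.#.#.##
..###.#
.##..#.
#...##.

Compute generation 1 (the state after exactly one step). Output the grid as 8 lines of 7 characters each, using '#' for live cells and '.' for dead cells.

Answer: ##..#.#
.#.#..#
#.....#
....#..
......#
......#
###....
#.#.#..

Derivation:
Simulating step by step:
Generation 0 (given above): 23 live cells
Generation 1: 18 live cells
(generation 1 grid is the final answer)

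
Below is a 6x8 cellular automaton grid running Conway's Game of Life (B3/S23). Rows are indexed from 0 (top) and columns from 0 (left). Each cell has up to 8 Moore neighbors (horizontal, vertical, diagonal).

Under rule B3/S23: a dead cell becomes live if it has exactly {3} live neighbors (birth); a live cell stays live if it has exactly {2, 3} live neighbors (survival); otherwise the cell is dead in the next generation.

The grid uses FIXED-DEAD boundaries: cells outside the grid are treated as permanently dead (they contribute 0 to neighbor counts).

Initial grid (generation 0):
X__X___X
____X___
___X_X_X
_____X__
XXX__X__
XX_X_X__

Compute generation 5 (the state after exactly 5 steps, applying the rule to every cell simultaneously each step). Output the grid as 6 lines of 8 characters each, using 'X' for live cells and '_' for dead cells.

Answer: ___X____
__X__X__
_X___X__
_X___X__
X______X
_XX__XXX

Derivation:
Simulating step by step:
Generation 0 (given above): 16 live cells
Generation 1: 14 live cells
________
___XX_X_
_____XX_
_XX__X__
X_X__XX_
X___X___
Generation 2: 16 live cells
________
____X_X_
__XX__X_
_XX_X___
X_XXXXX_
_X___X__
Generation 3: 13 live cells
________
___X_X__
_XX_X___
______X_
X_____X_
_XXX_XX_
Generation 4: 17 live cells
________
__XXX___
__XXXX__
_X___X__
_XX___XX
_XX__XX_
Generation 5: 14 live cells
(generation 5 grid is the final answer)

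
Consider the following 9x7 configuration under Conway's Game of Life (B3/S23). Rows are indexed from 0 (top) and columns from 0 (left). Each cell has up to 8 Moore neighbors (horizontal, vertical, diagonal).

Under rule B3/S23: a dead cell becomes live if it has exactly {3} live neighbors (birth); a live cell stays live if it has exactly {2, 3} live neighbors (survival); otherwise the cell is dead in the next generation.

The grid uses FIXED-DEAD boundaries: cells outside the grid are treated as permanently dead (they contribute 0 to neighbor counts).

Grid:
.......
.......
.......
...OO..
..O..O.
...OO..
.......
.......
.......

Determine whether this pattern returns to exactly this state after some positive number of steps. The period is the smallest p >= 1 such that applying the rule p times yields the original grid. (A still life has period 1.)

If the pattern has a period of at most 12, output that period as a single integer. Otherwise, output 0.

Answer: 1

Derivation:
Simulating and comparing each generation to the original:
Gen 0 (original, given above): 6 live cells
Gen 1: 6 live cells, MATCHES original -> period = 1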